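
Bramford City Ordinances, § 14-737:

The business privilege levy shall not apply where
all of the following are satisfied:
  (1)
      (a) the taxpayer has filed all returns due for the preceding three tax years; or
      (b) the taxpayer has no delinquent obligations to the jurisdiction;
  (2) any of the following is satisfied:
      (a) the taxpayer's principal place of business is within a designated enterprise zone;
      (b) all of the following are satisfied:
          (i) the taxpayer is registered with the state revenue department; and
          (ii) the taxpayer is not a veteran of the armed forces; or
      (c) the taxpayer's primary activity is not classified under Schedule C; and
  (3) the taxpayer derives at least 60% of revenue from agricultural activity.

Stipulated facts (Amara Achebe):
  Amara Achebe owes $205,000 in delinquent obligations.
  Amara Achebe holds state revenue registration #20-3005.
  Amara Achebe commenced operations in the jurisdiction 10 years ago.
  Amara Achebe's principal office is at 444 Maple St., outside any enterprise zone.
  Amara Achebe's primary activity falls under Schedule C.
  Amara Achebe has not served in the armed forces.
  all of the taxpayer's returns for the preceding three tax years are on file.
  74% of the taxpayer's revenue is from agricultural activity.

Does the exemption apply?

Yes — exempt.

(a) returns current — holds.
(b) no delinquency — not met.
So (1) is satisfied (T OR F).
(a) in enterprise zone — not met.
(i) state-registered — met.
(ii) not (veteran) — satisfied.
So (b) is satisfied (T AND T).
(c) not (Schedule C activity) — not satisfied.
(2): F OR T OR F → true.
(3) ≥60% agricultural — satisfied.
Overall = T AND T AND T = true.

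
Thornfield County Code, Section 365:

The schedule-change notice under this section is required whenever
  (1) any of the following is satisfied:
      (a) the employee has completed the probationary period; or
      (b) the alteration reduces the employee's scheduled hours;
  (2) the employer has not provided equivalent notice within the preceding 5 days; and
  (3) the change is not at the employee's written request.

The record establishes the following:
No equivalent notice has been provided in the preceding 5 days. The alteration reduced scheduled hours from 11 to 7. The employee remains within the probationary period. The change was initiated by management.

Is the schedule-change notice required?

(a) past probation — fails.
(b) hours reduced — met.
(1) = F OR T = true.
(2) no recent notice — satisfied.
(3) not employee-requested — satisfied.
So Overall is satisfied (T AND T AND T).

Yes — required.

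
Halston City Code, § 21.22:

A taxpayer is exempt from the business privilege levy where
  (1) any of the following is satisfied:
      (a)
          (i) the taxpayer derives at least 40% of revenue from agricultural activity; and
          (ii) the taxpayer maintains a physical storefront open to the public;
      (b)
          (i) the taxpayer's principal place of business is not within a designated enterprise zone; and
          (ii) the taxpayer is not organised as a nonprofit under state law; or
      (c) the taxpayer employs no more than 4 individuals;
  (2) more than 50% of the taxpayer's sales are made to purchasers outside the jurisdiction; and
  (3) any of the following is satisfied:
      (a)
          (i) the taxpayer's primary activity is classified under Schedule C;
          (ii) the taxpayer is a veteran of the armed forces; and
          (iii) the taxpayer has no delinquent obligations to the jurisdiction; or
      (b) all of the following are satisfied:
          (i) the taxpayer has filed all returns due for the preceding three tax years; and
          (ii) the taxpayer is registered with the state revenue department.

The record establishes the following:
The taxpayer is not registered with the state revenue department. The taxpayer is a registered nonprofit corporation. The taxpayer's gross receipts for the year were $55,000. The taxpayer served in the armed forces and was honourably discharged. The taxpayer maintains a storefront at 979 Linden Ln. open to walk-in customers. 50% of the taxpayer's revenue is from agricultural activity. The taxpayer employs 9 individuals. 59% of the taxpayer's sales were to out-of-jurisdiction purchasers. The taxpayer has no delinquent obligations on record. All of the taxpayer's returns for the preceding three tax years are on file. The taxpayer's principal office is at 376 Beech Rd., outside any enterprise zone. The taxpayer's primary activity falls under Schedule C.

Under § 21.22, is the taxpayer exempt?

(i) ≥40% agricultural — satisfied.
(ii) has storefront — holds.
(a): T AND T → true.
(i) not (in enterprise zone) — satisfied.
(ii) not (nonprofit) — fails.
(b) = T AND F = false.
(c) ≤ 4 employees — not met.
So (1) is satisfied (T OR F OR F).
(2) >50% out-of-jur. sales — holds.
(i) Schedule C activity — satisfied.
(ii) veteran — satisfied.
(iii) no delinquency — holds.
(a): T AND T AND T → true.
(i) returns current — satisfied.
(ii) state-registered — not satisfied.
(b) = T AND F = false.
(3) = T OR F = true.
Overall = T AND T AND T = true.

Yes — exempt.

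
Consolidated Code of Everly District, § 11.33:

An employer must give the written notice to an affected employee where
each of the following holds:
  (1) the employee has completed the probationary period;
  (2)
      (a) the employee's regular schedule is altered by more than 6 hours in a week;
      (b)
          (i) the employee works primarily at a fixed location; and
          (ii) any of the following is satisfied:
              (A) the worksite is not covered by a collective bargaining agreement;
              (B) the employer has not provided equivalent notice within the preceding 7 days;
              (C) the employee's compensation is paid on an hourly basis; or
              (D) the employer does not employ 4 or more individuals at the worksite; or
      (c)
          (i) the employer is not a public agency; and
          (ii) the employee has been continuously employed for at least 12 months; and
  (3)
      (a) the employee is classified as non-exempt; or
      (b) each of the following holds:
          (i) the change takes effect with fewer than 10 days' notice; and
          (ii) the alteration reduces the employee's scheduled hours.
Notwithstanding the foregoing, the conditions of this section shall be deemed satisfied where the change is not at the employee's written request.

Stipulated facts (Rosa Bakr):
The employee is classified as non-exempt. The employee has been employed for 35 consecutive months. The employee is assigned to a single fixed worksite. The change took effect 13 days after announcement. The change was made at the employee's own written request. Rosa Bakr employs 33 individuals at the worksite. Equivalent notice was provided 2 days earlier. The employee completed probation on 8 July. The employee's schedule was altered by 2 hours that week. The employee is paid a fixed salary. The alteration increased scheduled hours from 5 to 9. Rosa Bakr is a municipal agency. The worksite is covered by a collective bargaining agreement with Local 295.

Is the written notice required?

(1) past probation — holds.
(a) schedule shift > 6h — fails.
(i) fixed location — satisfied.
(A) no CBA — not met.
(B) no recent notice — fails.
(C) hourly-paid — fails.
(D) not (≥ 4 at site) — not met.
(ii) = F OR F OR F OR F = false.
(b): T AND F → false.
(i) not (public agency) — not met.
(ii) tenure ≥ 12 mo. — met.
(c) = F AND T = false.
(2): F OR F OR F → false.
(a) non-exempt — holds.
(i) < 10 days' notice — fails.
(ii) hours reduced — fails.
(b) = F AND F = false.
(3): T OR F → true.
So Overall is not satisfied (T AND F AND T).
Exception (not employee-requested) — not satisfied.
Result: main false OR exception false → false.

No — not required.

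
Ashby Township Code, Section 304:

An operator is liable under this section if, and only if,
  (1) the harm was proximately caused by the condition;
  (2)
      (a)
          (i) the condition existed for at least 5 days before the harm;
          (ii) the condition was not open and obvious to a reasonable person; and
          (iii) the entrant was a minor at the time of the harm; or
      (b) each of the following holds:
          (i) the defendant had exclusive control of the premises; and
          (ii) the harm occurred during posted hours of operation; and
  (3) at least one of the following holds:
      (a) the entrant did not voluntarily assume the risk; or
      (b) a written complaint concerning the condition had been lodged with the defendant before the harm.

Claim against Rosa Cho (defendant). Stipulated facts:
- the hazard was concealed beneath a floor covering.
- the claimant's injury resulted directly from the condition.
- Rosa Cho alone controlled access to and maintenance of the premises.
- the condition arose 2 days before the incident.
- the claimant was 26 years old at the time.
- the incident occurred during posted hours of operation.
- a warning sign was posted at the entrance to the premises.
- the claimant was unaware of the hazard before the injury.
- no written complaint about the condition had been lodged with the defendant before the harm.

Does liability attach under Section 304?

Yes — liable.

(1) proximate cause — satisfied.
(i) condition ≥5 days old — fails.
(ii) not open/obvious — satisfied.
(iii) entrant a minor — not satisfied.
(a): F AND T AND F → false.
(i) exclusive control — met.
(ii) during posted hours — holds.
(b) = T AND T = true.
So (2) is satisfied (F OR T).
(a) no assumed risk — satisfied.
(b) complaint lodged — not satisfied.
(3) = T OR F = true.
Overall = T AND T AND T = true.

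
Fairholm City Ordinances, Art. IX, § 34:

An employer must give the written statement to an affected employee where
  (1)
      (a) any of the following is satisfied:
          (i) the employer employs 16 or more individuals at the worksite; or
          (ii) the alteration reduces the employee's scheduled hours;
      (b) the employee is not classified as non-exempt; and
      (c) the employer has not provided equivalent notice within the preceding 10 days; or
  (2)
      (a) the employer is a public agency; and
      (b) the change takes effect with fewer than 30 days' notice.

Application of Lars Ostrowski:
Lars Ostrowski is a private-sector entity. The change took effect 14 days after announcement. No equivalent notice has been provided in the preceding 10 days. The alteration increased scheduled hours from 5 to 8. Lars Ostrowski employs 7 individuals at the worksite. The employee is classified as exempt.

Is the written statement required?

No — not required.

(i) ≥ 16 at site — fails.
(ii) hours reduced — not satisfied.
(a): F OR F → false.
(b) not (non-exempt) — satisfied.
(c) no recent notice — met.
(1): F AND T AND T → false.
(a) public agency — not satisfied.
(b) < 30 days' notice — satisfied.
(2) = F AND T = false.
Overall: F OR F → false.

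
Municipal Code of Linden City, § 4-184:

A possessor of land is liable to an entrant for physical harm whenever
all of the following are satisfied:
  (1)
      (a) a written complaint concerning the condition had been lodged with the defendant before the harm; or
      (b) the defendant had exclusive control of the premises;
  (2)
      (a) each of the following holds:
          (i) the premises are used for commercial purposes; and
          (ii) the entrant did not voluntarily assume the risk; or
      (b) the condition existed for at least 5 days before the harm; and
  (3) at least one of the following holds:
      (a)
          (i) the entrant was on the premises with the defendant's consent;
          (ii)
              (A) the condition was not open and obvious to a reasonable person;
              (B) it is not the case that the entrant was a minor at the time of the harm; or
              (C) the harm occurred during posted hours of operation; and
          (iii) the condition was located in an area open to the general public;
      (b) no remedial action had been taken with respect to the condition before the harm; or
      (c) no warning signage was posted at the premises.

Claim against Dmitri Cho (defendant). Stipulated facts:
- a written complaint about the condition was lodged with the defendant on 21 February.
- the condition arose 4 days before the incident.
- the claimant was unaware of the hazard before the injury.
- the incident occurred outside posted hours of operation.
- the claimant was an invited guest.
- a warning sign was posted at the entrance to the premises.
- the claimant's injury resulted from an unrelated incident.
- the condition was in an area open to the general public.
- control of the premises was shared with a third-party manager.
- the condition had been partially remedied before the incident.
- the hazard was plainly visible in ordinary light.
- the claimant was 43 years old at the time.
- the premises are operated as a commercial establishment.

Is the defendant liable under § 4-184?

Yes — liable.

(a) complaint lodged — satisfied.
(b) exclusive control — not met.
(1): T OR F → true.
(i) commercial use — satisfied.
(ii) no assumed risk — holds.
(a): T AND T → true.
(b) condition ≥5 days old — not met.
(2): T OR F → true.
(i) consent to enter — holds.
(A) not open/obvious — not met.
(B) not (entrant a minor) — met.
(C) during posted hours — not satisfied.
(ii) = F OR T OR F = true.
(iii) public area — met.
(a): T AND T AND T → true.
(b) no remedial action — fails.
(c) no signage posted — not satisfied.
So (3) is satisfied (T OR F OR F).
Overall = T AND T AND T = true.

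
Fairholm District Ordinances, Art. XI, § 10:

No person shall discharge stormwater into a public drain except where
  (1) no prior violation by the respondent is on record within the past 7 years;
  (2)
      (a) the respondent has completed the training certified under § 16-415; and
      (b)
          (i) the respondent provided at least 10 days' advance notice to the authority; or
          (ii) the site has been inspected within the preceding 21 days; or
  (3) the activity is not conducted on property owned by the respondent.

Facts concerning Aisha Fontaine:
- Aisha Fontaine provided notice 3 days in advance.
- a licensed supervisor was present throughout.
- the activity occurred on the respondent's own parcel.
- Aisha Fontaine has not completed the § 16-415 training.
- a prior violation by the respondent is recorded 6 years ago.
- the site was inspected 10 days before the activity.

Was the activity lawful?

No — unlawful.

(1) no prior violation — fails.
(a) training certified — not met.
(i) ≥10 days' notice — not satisfied.
(ii) site inspected — met.
(b) = F OR T = true.
So (2) is not satisfied (F AND T).
(3) not (own property) — fails.
Overall: F OR F OR F → false.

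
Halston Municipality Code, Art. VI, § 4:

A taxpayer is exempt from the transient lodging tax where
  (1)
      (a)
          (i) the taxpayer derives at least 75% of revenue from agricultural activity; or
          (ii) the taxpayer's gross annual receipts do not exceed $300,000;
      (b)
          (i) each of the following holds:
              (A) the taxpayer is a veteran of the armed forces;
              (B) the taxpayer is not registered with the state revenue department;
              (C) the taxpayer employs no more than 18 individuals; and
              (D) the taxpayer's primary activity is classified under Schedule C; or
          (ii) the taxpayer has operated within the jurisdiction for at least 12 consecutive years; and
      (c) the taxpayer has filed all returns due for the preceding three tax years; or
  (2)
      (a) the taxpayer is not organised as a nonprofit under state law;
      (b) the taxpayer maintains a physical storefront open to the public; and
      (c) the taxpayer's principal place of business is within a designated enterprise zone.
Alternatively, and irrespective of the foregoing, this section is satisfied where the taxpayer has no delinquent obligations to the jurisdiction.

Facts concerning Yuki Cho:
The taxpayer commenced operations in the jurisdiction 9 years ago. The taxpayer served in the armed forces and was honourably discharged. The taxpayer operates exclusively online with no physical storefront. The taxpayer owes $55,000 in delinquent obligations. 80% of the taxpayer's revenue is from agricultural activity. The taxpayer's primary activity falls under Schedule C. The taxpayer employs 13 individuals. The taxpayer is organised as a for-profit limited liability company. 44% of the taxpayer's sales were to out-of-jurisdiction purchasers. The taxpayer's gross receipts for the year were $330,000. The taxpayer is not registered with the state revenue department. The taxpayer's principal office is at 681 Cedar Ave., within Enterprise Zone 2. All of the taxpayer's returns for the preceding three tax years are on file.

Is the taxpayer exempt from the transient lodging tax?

(i) ≥75% agricultural — met.
(ii) receipts ≤ $300,000 — fails.
So (a) is satisfied (T OR F).
(A) veteran — met.
(B) not (state-registered) — satisfied.
(C) ≤ 18 employees — holds.
(D) Schedule C activity — met.
(i) = T AND T AND T AND T = true.
(ii) ≥ 12 yrs in jurisdiction — not satisfied.
(b) = T OR F = true.
(c) returns current — met.
(1): T AND T AND T → true.
(a) not (nonprofit) — satisfied.
(b) has storefront — not met.
(c) in enterprise zone — met.
So (2) is not satisfied (T AND F AND T).
Overall = T OR F = true.
Exception (no delinquency) — not satisfied.
Result: main true OR exception false → true.

Yes — exempt.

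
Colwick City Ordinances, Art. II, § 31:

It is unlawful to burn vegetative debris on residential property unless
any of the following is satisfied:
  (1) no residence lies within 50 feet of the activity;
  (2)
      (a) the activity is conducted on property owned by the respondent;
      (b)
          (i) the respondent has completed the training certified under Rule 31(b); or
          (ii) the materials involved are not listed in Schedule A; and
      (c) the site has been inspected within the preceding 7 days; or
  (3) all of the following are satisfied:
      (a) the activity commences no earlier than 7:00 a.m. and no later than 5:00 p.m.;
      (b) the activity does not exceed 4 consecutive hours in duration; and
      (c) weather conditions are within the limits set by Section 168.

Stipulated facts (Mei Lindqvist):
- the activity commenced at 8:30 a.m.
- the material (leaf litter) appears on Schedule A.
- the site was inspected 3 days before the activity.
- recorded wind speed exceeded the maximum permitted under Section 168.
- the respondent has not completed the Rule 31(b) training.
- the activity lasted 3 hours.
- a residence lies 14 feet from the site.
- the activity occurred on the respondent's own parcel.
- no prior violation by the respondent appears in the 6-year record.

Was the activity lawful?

No — unlawful.

(1) no residence in 50 ft — fails.
(a) own property — satisfied.
(i) training certified — not met.
(ii) not (Schedule A material) — fails.
(b): F OR F → false.
(c) site inspected — holds.
So (2) is not satisfied (T AND F AND T).
(a) start within hours — met.
(b) ≤ 4 hrs duration — met.
(c) weather ok — not satisfied.
(3): T AND T AND F → false.
Overall = F OR F OR F = false.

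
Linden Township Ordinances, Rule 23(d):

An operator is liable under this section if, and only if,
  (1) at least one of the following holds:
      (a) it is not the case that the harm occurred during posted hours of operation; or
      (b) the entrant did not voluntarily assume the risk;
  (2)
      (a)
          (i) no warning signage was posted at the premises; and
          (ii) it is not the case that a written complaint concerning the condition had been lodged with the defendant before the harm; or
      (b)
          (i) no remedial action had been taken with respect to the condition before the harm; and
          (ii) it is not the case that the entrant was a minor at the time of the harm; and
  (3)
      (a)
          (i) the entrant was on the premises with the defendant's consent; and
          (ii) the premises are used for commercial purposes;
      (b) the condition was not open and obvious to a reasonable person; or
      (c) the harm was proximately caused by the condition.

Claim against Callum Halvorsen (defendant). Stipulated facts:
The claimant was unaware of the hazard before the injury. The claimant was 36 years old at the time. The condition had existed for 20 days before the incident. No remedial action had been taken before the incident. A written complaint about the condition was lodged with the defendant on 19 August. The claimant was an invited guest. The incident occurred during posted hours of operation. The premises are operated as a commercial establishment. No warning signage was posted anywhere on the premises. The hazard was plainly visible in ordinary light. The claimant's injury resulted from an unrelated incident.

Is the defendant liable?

Yes — liable.

(a) not (during posted hours) — not satisfied.
(b) no assumed risk — holds.
(1) = F OR T = true.
(i) no signage posted — met.
(ii) not (complaint lodged) — not met.
(a): T AND F → false.
(i) no remedial action — holds.
(ii) not (entrant a minor) — holds.
So (b) is satisfied (T AND T).
(2): F OR T → true.
(i) consent to enter — holds.
(ii) commercial use — met.
(a): T AND T → true.
(b) not open/obvious — not met.
(c) proximate cause — fails.
(3): T OR F OR F → true.
Overall = T AND T AND T = true.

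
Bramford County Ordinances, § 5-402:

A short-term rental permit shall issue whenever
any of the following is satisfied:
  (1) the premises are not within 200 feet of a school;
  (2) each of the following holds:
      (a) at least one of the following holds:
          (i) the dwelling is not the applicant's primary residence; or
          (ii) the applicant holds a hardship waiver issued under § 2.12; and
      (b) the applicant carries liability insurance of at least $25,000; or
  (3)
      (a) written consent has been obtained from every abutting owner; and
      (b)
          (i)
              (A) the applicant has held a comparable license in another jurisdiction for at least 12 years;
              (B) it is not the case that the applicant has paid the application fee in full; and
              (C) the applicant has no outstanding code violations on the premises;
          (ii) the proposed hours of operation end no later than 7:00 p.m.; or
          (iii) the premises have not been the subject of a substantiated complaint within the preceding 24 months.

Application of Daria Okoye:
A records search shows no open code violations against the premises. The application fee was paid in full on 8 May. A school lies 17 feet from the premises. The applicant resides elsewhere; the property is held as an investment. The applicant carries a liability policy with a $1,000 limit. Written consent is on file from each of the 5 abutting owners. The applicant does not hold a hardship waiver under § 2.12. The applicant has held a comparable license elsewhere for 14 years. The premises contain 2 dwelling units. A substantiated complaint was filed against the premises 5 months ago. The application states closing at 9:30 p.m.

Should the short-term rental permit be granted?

(1) ≥200 ft from school — fails.
(i) not (primary residence) — holds.
(ii) hardship waiver — fails.
(a) = T OR F = true.
(b) insurance ≥ $25,000 — not satisfied.
So (2) is not satisfied (T AND F).
(a) all abutters consent — met.
(A) prior license ≥ 12 yr — met.
(B) not (fee paid) — not satisfied.
(C) no code violations — satisfied.
(i) = T AND F AND T = false.
(ii) closes by 7 p.m. — not satisfied.
(iii) no complaint in 24 mo. — fails.
(b) = F OR F OR F = false.
(3) = T AND F = false.
Overall = F OR F OR F = false.

No — denied.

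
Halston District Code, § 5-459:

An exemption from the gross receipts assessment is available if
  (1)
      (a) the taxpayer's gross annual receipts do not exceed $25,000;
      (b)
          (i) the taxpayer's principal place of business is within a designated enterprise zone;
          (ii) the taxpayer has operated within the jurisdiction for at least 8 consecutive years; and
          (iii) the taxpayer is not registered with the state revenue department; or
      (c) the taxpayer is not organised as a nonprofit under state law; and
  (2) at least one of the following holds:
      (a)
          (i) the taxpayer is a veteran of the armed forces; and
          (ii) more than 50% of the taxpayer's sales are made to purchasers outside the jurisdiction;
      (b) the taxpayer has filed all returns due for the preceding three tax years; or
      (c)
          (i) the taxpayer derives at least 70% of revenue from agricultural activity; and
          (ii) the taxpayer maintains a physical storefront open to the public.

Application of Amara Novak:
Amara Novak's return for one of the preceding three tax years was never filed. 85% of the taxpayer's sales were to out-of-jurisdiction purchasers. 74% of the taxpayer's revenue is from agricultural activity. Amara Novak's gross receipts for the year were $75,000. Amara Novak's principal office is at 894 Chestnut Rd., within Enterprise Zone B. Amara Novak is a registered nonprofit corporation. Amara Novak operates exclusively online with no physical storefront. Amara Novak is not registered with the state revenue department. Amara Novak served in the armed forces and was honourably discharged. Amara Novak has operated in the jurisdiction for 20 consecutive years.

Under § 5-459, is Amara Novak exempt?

(a) receipts ≤ $25,000 — not satisfied.
(i) in enterprise zone — holds.
(ii) ≥ 8 yrs in jurisdiction — satisfied.
(iii) not (state-registered) — met.
(b): T AND T AND T → true.
(c) not (nonprofit) — not satisfied.
So (1) is satisfied (F OR T OR F).
(i) veteran — met.
(ii) >50% out-of-jur. sales — holds.
(a): T AND T → true.
(b) returns current — not met.
(i) ≥70% agricultural — satisfied.
(ii) has storefront — not met.
So (c) is not satisfied (T AND F).
So (2) is satisfied (T OR F OR F).
Overall: T AND T → true.

Yes — exempt.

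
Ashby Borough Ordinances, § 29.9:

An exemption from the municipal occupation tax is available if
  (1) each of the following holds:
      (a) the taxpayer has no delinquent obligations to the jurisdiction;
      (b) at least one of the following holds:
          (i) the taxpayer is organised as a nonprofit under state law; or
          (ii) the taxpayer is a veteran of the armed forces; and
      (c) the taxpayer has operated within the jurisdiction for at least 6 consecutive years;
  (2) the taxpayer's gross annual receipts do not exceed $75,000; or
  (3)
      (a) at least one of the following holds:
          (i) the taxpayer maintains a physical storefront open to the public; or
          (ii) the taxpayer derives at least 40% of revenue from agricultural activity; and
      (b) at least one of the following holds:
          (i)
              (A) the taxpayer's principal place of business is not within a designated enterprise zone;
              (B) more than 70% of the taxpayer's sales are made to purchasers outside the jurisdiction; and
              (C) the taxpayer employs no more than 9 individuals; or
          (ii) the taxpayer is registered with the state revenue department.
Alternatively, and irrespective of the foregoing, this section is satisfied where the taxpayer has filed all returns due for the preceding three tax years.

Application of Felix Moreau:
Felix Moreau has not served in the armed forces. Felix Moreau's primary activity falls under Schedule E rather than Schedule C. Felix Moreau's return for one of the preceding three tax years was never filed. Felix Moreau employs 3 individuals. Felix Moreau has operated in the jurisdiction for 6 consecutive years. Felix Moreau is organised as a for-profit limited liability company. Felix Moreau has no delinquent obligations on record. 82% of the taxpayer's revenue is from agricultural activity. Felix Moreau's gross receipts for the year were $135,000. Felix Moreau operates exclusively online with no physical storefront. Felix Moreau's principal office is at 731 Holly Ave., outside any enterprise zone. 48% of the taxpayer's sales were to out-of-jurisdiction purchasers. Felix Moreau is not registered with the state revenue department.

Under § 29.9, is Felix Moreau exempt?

(a) no delinquency — met.
(i) nonprofit — not satisfied.
(ii) veteran — not satisfied.
So (b) is not satisfied (F OR F).
(c) ≥ 6 yrs in jurisdiction — met.
So (1) is not satisfied (T AND F AND T).
(2) receipts ≤ $75,000 — not met.
(i) has storefront — not met.
(ii) ≥40% agricultural — met.
(a): F OR T → true.
(A) not (in enterprise zone) — met.
(B) >70% out-of-jur. sales — not satisfied.
(C) ≤ 9 employees — holds.
(i) = T AND F AND T = false.
(ii) state-registered — fails.
(b) = F OR F = false.
So (3) is not satisfied (T AND F).
Overall: F OR F OR F → false.
Exception (returns current) — not satisfied.
Result: main false OR exception false → false.

No — not exempt.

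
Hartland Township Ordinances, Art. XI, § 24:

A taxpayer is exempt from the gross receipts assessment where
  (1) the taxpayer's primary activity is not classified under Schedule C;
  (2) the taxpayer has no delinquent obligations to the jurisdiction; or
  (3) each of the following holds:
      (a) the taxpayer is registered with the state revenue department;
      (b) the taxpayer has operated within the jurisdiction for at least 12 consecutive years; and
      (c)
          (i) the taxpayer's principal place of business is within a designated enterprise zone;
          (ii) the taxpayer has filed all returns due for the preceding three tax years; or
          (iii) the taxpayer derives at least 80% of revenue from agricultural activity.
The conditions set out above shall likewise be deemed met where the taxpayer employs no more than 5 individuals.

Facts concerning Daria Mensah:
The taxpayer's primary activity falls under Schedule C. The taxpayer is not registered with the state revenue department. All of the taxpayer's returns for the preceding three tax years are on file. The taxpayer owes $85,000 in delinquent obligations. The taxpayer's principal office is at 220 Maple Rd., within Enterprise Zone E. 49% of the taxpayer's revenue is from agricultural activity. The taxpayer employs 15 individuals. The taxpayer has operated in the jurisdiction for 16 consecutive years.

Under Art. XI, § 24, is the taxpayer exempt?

(1) not (Schedule C activity) — not satisfied.
(2) no delinquency — not satisfied.
(a) state-registered — fails.
(b) ≥ 12 yrs in jurisdiction — satisfied.
(i) in enterprise zone — met.
(ii) returns current — holds.
(iii) ≥80% agricultural — not met.
(c): T OR T OR F → true.
(3) = F AND T AND T = false.
Overall: F OR F OR F → false.
Exception (≤ 5 employees) — not satisfied.
Result: main false OR exception false → false.

No — not exempt.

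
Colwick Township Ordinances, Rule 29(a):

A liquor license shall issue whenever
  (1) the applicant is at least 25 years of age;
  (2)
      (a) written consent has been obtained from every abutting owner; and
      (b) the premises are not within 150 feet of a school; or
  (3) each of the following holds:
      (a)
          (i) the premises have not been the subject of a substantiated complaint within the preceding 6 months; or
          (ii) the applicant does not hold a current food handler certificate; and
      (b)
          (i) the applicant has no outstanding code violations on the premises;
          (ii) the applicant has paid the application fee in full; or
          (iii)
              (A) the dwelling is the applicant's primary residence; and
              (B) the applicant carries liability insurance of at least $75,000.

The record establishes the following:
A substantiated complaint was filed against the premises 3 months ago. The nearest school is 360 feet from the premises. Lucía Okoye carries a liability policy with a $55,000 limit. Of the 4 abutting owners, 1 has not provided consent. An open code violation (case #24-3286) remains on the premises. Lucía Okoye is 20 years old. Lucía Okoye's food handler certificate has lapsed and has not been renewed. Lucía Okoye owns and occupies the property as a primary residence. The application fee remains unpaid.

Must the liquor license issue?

(1) age ≥ 25 — not met.
(a) all abutters consent — not met.
(b) ≥150 ft from school — met.
So (2) is not satisfied (F AND T).
(i) no complaint in 6 mo. — not met.
(ii) not (food handler cert.) — met.
(a) = F OR T = true.
(i) no code violations — not met.
(ii) fee paid — not satisfied.
(A) primary residence — satisfied.
(B) insurance ≥ $75,000 — fails.
(iii): T AND F → false.
(b) = F OR F OR F = false.
(3) = T AND F = false.
Overall = F OR F OR F = false.

No — denied.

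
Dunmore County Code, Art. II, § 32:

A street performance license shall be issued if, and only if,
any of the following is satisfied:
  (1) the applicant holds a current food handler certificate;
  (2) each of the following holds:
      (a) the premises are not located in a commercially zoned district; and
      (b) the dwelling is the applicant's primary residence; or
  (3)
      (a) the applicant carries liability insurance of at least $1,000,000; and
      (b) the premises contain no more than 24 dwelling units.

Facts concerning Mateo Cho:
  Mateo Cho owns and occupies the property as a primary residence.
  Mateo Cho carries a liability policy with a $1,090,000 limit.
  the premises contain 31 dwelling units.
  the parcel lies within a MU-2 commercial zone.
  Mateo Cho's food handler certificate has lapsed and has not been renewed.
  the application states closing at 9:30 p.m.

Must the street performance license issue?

(1) food handler cert. — not satisfied.
(a) not (commercially zoned) — not satisfied.
(b) primary residence — met.
(2): F AND T → false.
(a) insurance ≥ $1,000,000 — met.
(b) ≤ 24 units — not met.
(3): T AND F → false.
Overall = F OR F OR F = false.

No — denied.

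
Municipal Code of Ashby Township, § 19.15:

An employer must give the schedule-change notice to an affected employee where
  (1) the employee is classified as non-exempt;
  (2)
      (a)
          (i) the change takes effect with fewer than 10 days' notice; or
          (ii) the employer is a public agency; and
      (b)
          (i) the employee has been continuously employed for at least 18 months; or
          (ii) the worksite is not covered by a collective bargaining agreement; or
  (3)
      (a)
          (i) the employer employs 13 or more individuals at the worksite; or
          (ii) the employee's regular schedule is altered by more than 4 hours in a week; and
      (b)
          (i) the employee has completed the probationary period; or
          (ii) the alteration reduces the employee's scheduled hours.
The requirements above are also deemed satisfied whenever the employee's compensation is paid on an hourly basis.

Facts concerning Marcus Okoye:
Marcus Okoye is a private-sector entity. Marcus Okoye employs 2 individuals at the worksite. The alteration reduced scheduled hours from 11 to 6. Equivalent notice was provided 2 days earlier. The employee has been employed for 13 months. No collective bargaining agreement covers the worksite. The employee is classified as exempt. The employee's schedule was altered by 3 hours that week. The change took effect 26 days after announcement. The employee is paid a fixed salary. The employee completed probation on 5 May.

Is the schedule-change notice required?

(1) non-exempt — fails.
(i) < 10 days' notice — fails.
(ii) public agency — fails.
(a): F OR F → false.
(i) tenure ≥ 18 mo. — not satisfied.
(ii) no CBA — holds.
So (b) is satisfied (F OR T).
(2) = F AND T = false.
(i) ≥ 13 at site — not satisfied.
(ii) schedule shift > 4h — fails.
(a) = F OR F = false.
(i) past probation — met.
(ii) hours reduced — met.
(b) = T OR T = true.
(3): F AND T → false.
So Overall is not satisfied (F OR F OR F).
Exception (hourly-paid) — not satisfied.
Result: main false OR exception false → false.

No — not required.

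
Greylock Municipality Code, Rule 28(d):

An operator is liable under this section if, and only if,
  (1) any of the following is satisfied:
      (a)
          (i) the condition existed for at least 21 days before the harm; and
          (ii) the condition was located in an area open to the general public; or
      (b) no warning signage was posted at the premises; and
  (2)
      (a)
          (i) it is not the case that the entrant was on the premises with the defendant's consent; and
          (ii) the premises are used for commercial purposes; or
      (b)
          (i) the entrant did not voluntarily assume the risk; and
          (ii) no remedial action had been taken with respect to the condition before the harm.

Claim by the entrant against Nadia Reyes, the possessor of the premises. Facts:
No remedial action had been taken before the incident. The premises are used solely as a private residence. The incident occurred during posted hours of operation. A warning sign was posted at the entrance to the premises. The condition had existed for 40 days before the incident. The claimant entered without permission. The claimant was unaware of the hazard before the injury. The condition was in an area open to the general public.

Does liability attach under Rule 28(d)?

Yes — liable.

(i) condition ≥21 days old — satisfied.
(ii) public area — met.
(a): T AND T → true.
(b) no signage posted — not met.
(1) = T OR F = true.
(i) not (consent to enter) — met.
(ii) commercial use — not met.
So (a) is not satisfied (T AND F).
(i) no assumed risk — satisfied.
(ii) no remedial action — met.
(b) = T AND T = true.
(2) = F OR T = true.
Overall = T AND T = true.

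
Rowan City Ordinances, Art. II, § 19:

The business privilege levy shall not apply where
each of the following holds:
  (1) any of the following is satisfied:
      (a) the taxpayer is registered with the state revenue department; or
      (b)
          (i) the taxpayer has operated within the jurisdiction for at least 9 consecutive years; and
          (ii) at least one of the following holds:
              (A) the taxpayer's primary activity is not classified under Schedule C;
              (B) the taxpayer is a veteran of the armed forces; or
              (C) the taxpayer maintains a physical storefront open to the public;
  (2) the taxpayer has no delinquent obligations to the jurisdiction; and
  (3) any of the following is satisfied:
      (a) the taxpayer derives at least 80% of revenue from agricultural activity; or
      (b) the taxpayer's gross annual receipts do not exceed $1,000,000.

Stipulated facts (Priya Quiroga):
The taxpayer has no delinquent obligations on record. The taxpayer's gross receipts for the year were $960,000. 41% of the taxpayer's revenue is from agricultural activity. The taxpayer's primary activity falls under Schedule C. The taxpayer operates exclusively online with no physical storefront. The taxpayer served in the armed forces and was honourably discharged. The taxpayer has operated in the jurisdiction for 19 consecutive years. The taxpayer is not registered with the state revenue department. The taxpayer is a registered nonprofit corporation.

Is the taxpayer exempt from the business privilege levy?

(a) state-registered — not satisfied.
(i) ≥ 9 yrs in jurisdiction — holds.
(A) not (Schedule C activity) — not met.
(B) veteran — holds.
(C) has storefront — not met.
(ii): F OR T OR F → true.
So (b) is satisfied (T AND T).
So (1) is satisfied (F OR T).
(2) no delinquency — met.
(a) ≥80% agricultural — fails.
(b) receipts ≤ $1,000,000 — satisfied.
(3) = F OR T = true.
Overall = T AND T AND T = true.

Yes — exempt.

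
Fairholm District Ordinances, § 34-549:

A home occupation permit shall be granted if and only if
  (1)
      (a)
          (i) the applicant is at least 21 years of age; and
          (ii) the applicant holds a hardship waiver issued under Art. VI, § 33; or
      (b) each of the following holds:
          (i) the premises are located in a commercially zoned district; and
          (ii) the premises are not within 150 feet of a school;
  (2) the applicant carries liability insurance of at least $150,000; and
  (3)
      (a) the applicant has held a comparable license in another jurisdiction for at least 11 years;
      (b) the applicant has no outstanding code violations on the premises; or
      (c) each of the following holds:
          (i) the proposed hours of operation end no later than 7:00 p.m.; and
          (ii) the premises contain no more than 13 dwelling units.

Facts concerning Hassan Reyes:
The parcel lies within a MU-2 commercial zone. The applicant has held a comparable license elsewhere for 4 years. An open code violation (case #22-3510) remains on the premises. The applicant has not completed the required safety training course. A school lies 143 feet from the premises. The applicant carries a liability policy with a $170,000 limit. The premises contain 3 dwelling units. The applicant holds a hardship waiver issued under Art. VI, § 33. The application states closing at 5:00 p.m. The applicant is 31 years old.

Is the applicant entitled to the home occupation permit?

Yes — granted.

(i) age ≥ 21 — holds.
(ii) hardship waiver — met.
So (a) is satisfied (T AND T).
(i) commercially zoned — satisfied.
(ii) ≥150 ft from school — not satisfied.
So (b) is not satisfied (T AND F).
So (1) is satisfied (T OR F).
(2) insurance ≥ $150,000 — holds.
(a) prior license ≥ 11 yr — not satisfied.
(b) no code violations — fails.
(i) closes by 7 p.m. — met.
(ii) ≤ 13 units — satisfied.
(c): T AND T → true.
(3) = F OR F OR T = true.
Overall: T AND T AND T → true.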